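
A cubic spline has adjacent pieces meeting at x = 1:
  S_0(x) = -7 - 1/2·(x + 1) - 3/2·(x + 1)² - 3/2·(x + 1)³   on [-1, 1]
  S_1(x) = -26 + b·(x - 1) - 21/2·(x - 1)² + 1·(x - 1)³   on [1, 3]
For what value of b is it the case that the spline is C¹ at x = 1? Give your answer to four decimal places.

-24.5000

S_0'(x) = -1/2 - 3·(x + 1) - 9/2·(x + 1)², so S_0'(1) = -49/2. On the right, S_1'(1) = b, so b = -49/2.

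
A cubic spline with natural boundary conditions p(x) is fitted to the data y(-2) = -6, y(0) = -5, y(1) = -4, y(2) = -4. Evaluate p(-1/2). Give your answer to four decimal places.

-5.4212

Write M_i for p''(x_i). With h_i = 2, 1, 1 and divided differences Δ_i = 1/2, 1, 0, the continuity of p' gives the tridiagonal system
  2·M_0 + 6·M_1 + 1·M_2 = 6(Δ_1 - Δ_0) = 3
  1·M_1 + 4·M_2 + 1·M_3 = 6(Δ_2 - Δ_1) = -6
Natural end conditions: M_0 = M_3 = 0.
Forward elimination and back-substitution give M_0 = 0, M_1 = 18/23, M_2 = -39/23, M_3 = 0.
On [-2, 0], p(x) = -6 + 11/46·(x + 2) + 0·(x + 2)² + 3/46·(x + 2)³.
With (x + 2) = 3/2: p(-1/2) = -1995/368.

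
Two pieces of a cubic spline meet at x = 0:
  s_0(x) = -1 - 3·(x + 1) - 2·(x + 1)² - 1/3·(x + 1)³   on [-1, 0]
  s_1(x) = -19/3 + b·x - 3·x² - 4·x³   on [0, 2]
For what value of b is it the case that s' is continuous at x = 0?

s_0'(x) = -3 - 4·(x + 1) - 1·(x + 1)², so s_0'(0) = -8. On the right, s_1'(0) = b, so b = -8.

-8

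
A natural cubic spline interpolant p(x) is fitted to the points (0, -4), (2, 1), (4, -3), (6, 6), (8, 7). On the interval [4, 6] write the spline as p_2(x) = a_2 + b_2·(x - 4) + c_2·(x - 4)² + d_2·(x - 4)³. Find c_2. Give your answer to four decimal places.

3.6964

Put M_i = p'' at the i-th knot. Here h = (2, 2, 2, 2) and Δ = (5/2, -2, 9/2, 1/2), so the interior equations h_(i-1)·M_(i-1) + 2(h_(i-1)+h_i)·M_i + h_i·M_(i+1) = 6(Δ_i − Δ_(i-1)) read
  2·M_0 + 8·M_1 + 2·M_2 = 6(Δ_1 - Δ_0) = -27
  2·M_1 + 8·M_2 + 2·M_3 = 6(Δ_2 - Δ_1) = 39
  2·M_2 + 8·M_3 + 2·M_4 = 6(Δ_3 - Δ_2) = -24
Natural end conditions: M_0 = M_4 = 0.
Solving: M_0 = 0, M_1 = -585/112, M_2 = 207/28, M_3 = -543/112, M_4 = 0.
On [4, 6], with p_2(x) = a_2 + b_2·(x - 4) + c_2·(x - 4)² + d_2·(x - 4)³: c_2 = M_2/2 = 207/56, d_2 = (M_3 - M_2)/(6h_2) = -457/448, b_2 = Δ_2 - h_2(2M_2 + M_3)/6 = 19/16.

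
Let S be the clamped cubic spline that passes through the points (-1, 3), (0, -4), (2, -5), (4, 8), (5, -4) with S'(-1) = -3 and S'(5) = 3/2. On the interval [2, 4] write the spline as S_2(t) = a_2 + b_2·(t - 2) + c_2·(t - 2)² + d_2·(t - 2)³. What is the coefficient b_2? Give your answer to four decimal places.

9.1364

With M_i denoting the second derivative at x_i, h_i = 1, 2, 2, 1, and Δ_i = (y_(i+1) − y_i)/h_i = -7, -1/2, 13/2, -12:
  1·M_0 + 6·M_1 + 2·M_2 = 6(Δ_1 - Δ_0) = 39
  2·M_1 + 8·M_2 + 2·M_3 = 6(Δ_2 - Δ_1) = 42
  2·M_2 + 6·M_3 + 1·M_4 = 6(Δ_3 - Δ_2) = -111
Clamped end conditions give two more equations: 2h_0·M_0 + h_0·M_1 = 6(Δ_0 - S'(-1)) = -24 and h_3·M_3 + 2h_3·M_4 = 6(S'(5) - Δ_3) = 81.
Forward elimination and back-substitution give M_0 = -159/11, M_1 = 54/11, M_2 = 12, M_3 = -351/11, M_4 = 621/11.
On [2, 4], with S_2(t) = a_2 + b_2·(t - 2) + c_2·(t - 2)² + d_2·(t - 2)³: c_2 = M_2/2 = 6, d_2 = (M_3 - M_2)/(6h_2) = -161/44, b_2 = Δ_2 - h_2(2M_2 + M_3)/6 = 201/22.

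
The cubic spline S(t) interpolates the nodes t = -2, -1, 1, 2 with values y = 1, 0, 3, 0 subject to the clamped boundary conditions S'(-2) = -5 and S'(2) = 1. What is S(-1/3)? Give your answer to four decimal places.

Write σ_i for S''(x_i). With h_i = 1, 2, 1 and divided differences Δ_i = -1, 3/2, -3, the continuity of S' gives the tridiagonal system
  1·σ_0 + 6·σ_1 + 2·σ_2 = 6(Δ_1 - Δ_0) = 15
  2·σ_1 + 6·σ_2 + 1·σ_3 = 6(Δ_2 - Δ_1) = -27
Clamped end conditions give two more equations: 2h_0·σ_0 + h_0·σ_1 = 6(Δ_0 - S'(-2)) = 24 and h_2·σ_2 + 2h_2·σ_3 = 6(S'(2) - Δ_2) = 24.
Hence σ_0 = 51/5, σ_1 = 18/5, σ_2 = -42/5, σ_3 = 81/5.
On [-1, 1], S(t) = 0 + 19/10·(t + 1) + 9/5·(t + 1)² - 1·(t + 1)³.
With (t + 1) = 2/3: S(-1/3) = 239/135.

1.7704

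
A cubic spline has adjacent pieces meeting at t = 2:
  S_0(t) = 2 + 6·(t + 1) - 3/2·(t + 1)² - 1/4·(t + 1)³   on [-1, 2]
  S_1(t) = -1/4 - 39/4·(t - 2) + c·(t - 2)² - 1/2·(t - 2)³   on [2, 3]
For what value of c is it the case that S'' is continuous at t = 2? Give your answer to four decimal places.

-3.7500

S_0''(t) = -3 - 3/2·(t + 1), so S_0''(2) = -15/2. On the right, S_1''(2) = 2c, so c = -15/4.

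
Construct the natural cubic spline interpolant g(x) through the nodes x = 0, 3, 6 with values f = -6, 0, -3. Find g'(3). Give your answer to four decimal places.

0.5000

Write m_i for g''(x_i). With h_i = 3, 3 and divided differences Δ_i = 2, -1, the continuity of g' gives the tridiagonal system
  3·m_0 + 12·m_1 + 3·m_2 = 6(Δ_1 - Δ_0) = -18
Natural end conditions: m_0 = m_2 = 0.
Solving the tridiagonal system: m_0 = 0, m_1 = -3/2, m_2 = 0.
On [3, 6], g'(x) = b_1 + 2c_1·(x - 3) + 3d_1·(x - 3)² with b_1 = Δ_1 - h_1(2m_1 + m_2)/6 = 1/2, c_1 = m_1/2 = -3/4, d_1 = (m_2 - m_1)/(6h_1) = 1/12. So g'(3) = 1/2.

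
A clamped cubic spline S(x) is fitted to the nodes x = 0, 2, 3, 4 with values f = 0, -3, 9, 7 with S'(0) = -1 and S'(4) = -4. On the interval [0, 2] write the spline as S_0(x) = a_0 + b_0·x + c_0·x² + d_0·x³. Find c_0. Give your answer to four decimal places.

With M_i denoting the second derivative at x_i, h_i = 2, 1, 1, and Δ_i = (y_(i+1) − y_i)/h_i = -3/2, 12, -2:
  2·M_0 + 6·M_1 + 1·M_2 = 6(Δ_1 - Δ_0) = 81
  1·M_1 + 4·M_2 + 1·M_3 = 6(Δ_2 - Δ_1) = -84
Clamped end conditions give two more equations: 2h_0·M_0 + h_0·M_1 = 6(Δ_0 - S'(0)) = -3 and h_2·M_2 + 2h_2·M_3 = 6(S'(4) - Δ_2) = -12.
Forward elimination and back-substitution give M_0 = -261/22, M_1 = 489/22, M_2 = -315/11, M_3 = 183/22.
On [0, 2], with S_0(x) = a_0 + b_0·x + c_0·x² + d_0·x³: c_0 = M_0/2 = -261/44, d_0 = (M_1 - M_0)/(6h_0) = 125/44, b_0 = Δ_0 - h_0(2M_0 + M_1)/6 = -1.

-5.9318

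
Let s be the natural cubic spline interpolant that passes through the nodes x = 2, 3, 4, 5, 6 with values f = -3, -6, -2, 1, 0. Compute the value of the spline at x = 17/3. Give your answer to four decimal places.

0.5926

Write m_i for s''(x_i). With h_i = 1, 1, 1, 1 and divided differences Δ_i = -3, 4, 3, -1, the continuity of s' gives the tridiagonal system
  1·m_0 + 4·m_1 + 1·m_2 = 6(Δ_1 - Δ_0) = 42
  1·m_1 + 4·m_2 + 1·m_3 = 6(Δ_2 - Δ_1) = -6
  1·m_2 + 4·m_3 + 1·m_4 = 6(Δ_3 - Δ_2) = -24
Natural end conditions: m_0 = m_4 = 0.
Forward elimination and back-substitution give m_0 = 0, m_1 = 45/4, m_2 = -3, m_3 = -21/4, m_4 = 0.
On [5, 6], s(x) = 1 + 3/4·(x - 5) - 21/8·(x - 5)² + 7/8·(x - 5)³.
With (x - 5) = 2/3: s(17/3) = 16/27.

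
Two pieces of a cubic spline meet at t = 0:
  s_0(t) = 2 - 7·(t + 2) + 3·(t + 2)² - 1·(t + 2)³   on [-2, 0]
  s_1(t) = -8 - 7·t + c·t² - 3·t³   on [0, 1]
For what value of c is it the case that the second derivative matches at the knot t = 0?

-3

s_0''(t) = 6 - 6·(t + 2), so s_0''(0) = -6. On the right, s_1''(0) = 2c, so c = -3.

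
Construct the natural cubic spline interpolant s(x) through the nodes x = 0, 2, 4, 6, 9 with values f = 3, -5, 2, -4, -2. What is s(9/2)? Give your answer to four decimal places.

1.5995

Let m_i = s''(x_i). Step sizes h_i = 2, 2, 2, 3; slopes of the chords Δ_i = (y_(i+1) - y_i)/h_i = -4, 7/2, -3, 2/3.
  2·m_0 + 8·m_1 + 2·m_2 = 6(Δ_1 - Δ_0) = 45
  2·m_1 + 8·m_2 + 2·m_3 = 6(Δ_2 - Δ_1) = -39
  2·m_2 + 10·m_3 + 3·m_4 = 6(Δ_3 - Δ_2) = 22
Natural end conditions: m_0 = m_4 = 0.
Solving: m_0 = 0, m_1 = 536/71, m_2 = -1093/142, m_3 = 531/142, m_4 = 0.
On [4, 6], s(x) = 2 + 377/426·(x - 4) - 1093/284·(x - 4)² + 203/213·(x - 4)³.
With (x - 4) = 1/2: s(9/2) = 1817/1136.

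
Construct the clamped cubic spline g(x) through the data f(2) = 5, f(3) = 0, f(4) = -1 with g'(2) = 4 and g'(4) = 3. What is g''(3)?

13

With m_i denoting the second derivative at x_i, h_i = 1, 1, and Δ_i = (y_(i+1) − y_i)/h_i = -5, -1:
  1·m_0 + 4·m_1 + 1·m_2 = 6(Δ_1 - Δ_0) = 24
Clamped end conditions give two more equations: 2h_0·m_0 + h_0·m_1 = 6(Δ_0 - g'(2)) = -54 and h_1·m_1 + 2h_1·m_2 = 6(g'(4) - Δ_1) = 24.
Hence m_0 = -67/2, m_1 = 13, m_2 = 11/2.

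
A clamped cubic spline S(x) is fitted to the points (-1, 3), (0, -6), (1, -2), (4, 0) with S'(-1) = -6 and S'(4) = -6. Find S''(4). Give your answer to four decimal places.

Let M_i = S''(x_i). Step sizes h_i = 1, 1, 3; slopes of the chords Δ_i = (y_(i+1) - y_i)/h_i = -9, 4, 2/3.
  1·M_0 + 4·M_1 + 1·M_2 = 6(Δ_1 - Δ_0) = 78
  1·M_1 + 8·M_2 + 3·M_3 = 6(Δ_2 - Δ_1) = -20
Clamped end conditions give two more equations: 2h_0·M_0 + h_0·M_1 = 6(Δ_0 - S'(-1)) = -18 and h_2·M_2 + 2h_2·M_3 = 6(S'(4) - Δ_2) = -40.
Forward elimination and back-substitution give M_0 = -22, M_1 = 26, M_2 = -4, M_3 = -14/3.

-4.6667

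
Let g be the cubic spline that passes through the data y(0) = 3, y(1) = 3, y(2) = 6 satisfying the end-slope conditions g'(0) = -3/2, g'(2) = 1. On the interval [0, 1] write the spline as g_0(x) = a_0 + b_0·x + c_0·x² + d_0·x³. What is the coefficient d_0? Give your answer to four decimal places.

0.8750

Write M_i for g''(x_i). With h_i = 1, 1 and divided differences Δ_i = 0, 3, the continuity of g' gives the tridiagonal system
  1·M_0 + 4·M_1 + 1·M_2 = 6(Δ_1 - Δ_0) = 18
Clamped end conditions give two more equations: 2h_0·M_0 + h_0·M_1 = 6(Δ_0 - g'(0)) = 9 and h_1·M_1 + 2h_1·M_2 = 6(g'(2) - Δ_1) = -12.
Forward elimination and back-substitution give M_0 = 5/4, M_1 = 13/2, M_2 = -37/4.
On [0, 1], with g_0(x) = a_0 + b_0·x + c_0·x² + d_0·x³: c_0 = M_0/2 = 5/8, d_0 = (M_1 - M_0)/(6h_0) = 7/8, b_0 = Δ_0 - h_0(2M_0 + M_1)/6 = -3/2.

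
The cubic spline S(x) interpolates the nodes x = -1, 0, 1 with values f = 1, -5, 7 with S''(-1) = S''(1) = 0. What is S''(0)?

Write M_i for S''(x_i). With h_i = 1, 1 and divided differences Δ_i = -6, 12, the continuity of S' gives the tridiagonal system
  1·M_0 + 4·M_1 + 1·M_2 = 6(Δ_1 - Δ_0) = 108
Natural end conditions: M_0 = M_2 = 0.
Forward elimination and back-substitution give M_0 = 0, M_1 = 27, M_2 = 0.

27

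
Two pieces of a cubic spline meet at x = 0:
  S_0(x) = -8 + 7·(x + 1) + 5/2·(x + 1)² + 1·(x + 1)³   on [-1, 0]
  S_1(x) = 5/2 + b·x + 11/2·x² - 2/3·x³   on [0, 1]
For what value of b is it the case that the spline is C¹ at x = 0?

15

S_0'(x) = 7 + 5·(x + 1) + 3·(x + 1)², so S_0'(0) = 15. On the right, S_1'(0) = b, so b = 15.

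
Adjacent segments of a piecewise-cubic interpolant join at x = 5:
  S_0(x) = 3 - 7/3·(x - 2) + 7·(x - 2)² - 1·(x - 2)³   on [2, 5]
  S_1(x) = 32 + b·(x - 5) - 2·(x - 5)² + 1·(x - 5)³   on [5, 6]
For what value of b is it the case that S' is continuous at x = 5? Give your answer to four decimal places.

S_0'(x) = -7/3 + 14·(x - 2) - 3·(x - 2)², so S_0'(5) = 38/3. On the right, S_1'(5) = b, so b = 38/3.

12.6667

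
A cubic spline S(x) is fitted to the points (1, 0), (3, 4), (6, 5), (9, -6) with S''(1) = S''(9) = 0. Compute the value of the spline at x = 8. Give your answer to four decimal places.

-1.4925

With M_i denoting the second derivative at x_i, h_i = 2, 3, 3, and Δ_i = (y_(i+1) − y_i)/h_i = 2, 1/3, -11/3:
  2·M_0 + 10·M_1 + 3·M_2 = 6(Δ_1 - Δ_0) = -10
  3·M_1 + 12·M_2 + 3·M_3 = 6(Δ_2 - Δ_1) = -24
Natural end conditions: M_0 = M_3 = 0.
Hence M_0 = 0, M_1 = -16/37, M_2 = -70/37, M_3 = 0.
On [6, 9], S(x) = 5 - 197/111·(x - 6) - 35/37·(x - 6)² + 35/333·(x - 6)³.
With (x - 6) = 2: S(8) = -497/333.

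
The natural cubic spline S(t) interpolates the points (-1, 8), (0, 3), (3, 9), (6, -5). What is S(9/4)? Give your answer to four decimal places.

Write m_i for S''(x_i). With h_i = 1, 3, 3 and divided differences Δ_i = -5, 2, -14/3, the continuity of S' gives the tridiagonal system
  1·m_0 + 8·m_1 + 3·m_2 = 6(Δ_1 - Δ_0) = 42
  3·m_1 + 12·m_2 + 3·m_3 = 6(Δ_2 - Δ_1) = -40
Natural end conditions: m_0 = m_3 = 0.
Forward elimination and back-substitution give m_0 = 0, m_1 = 208/29, m_2 = -446/87, m_3 = 0.
On [0, 3], S(t) = 3 - 227/87·t + 104/29·t² - 535/783·t³.
With t = 9/4: S(9/4) = 13923/1856.

7.5016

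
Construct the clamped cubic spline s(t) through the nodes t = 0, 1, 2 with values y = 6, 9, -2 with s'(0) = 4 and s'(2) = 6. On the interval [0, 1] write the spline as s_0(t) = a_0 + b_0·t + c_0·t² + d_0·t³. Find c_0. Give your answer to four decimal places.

Let M_i = s''(x_i). Step sizes h_i = 1, 1; slopes of the chords Δ_i = (y_(i+1) - y_i)/h_i = 3, -11.
  1·M_0 + 4·M_1 + 1·M_2 = 6(Δ_1 - Δ_0) = -84
Clamped end conditions give two more equations: 2h_0·M_0 + h_0·M_1 = 6(Δ_0 - s'(0)) = -6 and h_1·M_1 + 2h_1·M_2 = 6(s'(2) - Δ_1) = 102.
Hence M_0 = 19, M_1 = -44, M_2 = 73.
On [0, 1], with s_0(t) = a_0 + b_0·t + c_0·t² + d_0·t³: c_0 = M_0/2 = 19/2, d_0 = (M_1 - M_0)/(6h_0) = -21/2, b_0 = Δ_0 - h_0(2M_0 + M_1)/6 = 4.

9.5000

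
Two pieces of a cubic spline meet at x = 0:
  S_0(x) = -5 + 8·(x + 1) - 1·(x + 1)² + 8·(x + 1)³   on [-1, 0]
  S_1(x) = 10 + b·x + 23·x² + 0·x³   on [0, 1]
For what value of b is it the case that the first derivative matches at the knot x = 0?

30

S_0'(x) = 8 - 2·(x + 1) + 24·(x + 1)², so S_0'(0) = 30. On the right, S_1'(0) = b, so b = 30.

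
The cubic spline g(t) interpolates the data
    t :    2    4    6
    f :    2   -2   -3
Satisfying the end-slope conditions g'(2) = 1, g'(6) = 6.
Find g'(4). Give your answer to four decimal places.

-3.6250

Put m_i = g'' at the i-th knot. Here h = (2, 2) and Δ = (-2, -1/2), so the interior equations h_(i-1)·m_(i-1) + 2(h_(i-1)+h_i)·m_i + h_i·m_(i+1) = 6(Δ_i − Δ_(i-1)) read
  2·m_0 + 8·m_1 + 2·m_2 = 6(Δ_1 - Δ_0) = 9
Clamped end conditions give two more equations: 2h_0·m_0 + h_0·m_1 = 6(Δ_0 - g'(2)) = -18 and h_1·m_1 + 2h_1·m_2 = 6(g'(6) - Δ_1) = 39.
Forward elimination and back-substitution give m_0 = -35/8, m_1 = -1/4, m_2 = 79/8.
On [4, 6], g'(t) = b_1 + 2c_1·(t - 4) + 3d_1·(t - 4)² with b_1 = Δ_1 - h_1(2m_1 + m_2)/6 = -29/8, c_1 = m_1/2 = -1/8, d_1 = (m_2 - m_1)/(6h_1) = 27/32. So g'(4) = -29/8.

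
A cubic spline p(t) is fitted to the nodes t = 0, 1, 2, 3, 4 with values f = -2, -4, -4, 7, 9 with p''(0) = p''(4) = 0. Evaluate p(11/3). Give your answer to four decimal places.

Write σ_i for p''(x_i). With h_i = 1, 1, 1, 1 and divided differences Δ_i = -2, 0, 11, 2, the continuity of p' gives the tridiagonal system
  1·σ_0 + 4·σ_1 + 1·σ_2 = 6(Δ_1 - Δ_0) = 12
  1·σ_1 + 4·σ_2 + 1·σ_3 = 6(Δ_2 - Δ_1) = 66
  1·σ_2 + 4·σ_3 + 1·σ_4 = 6(Δ_3 - Δ_2) = -54
Natural end conditions: σ_0 = σ_4 = 0.
Hence σ_0 = 0, σ_1 = -69/28, σ_2 = 153/7, σ_3 = -531/28, σ_4 = 0.
On [3, 4], p(t) = 7 + 233/28·(t - 3) - 531/56·(t - 3)² + 177/56·(t - 3)³.
With (t - 3) = 2/3: p(11/3) = 584/63.

9.2698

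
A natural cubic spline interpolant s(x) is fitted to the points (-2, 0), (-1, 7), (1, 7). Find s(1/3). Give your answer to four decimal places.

8.3827

Put m_i = s'' at the i-th knot. Here h = (1, 2) and Δ = (7, 0), so the interior equations h_(i-1)·m_(i-1) + 2(h_(i-1)+h_i)·m_i + h_i·m_(i+1) = 6(Δ_i − Δ_(i-1)) read
  1·m_0 + 6·m_1 + 2·m_2 = 6(Δ_1 - Δ_0) = -42
Natural end conditions: m_0 = m_2 = 0.
Forward elimination and back-substitution give m_0 = 0, m_1 = -7, m_2 = 0.
On [-1, 1], s(x) = 7 + 14/3·(x + 1) - 7/2·(x + 1)² + 7/12·(x + 1)³.
With (x + 1) = 4/3: s(1/3) = 679/81.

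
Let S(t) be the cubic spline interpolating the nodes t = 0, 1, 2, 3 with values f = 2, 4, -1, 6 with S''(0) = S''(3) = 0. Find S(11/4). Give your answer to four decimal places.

3.3906

With M_i denoting the second derivative at x_i, h_i = 1, 1, 1, and Δ_i = (y_(i+1) − y_i)/h_i = 2, -5, 7:
  1·M_0 + 4·M_1 + 1·M_2 = 6(Δ_1 - Δ_0) = -42
  1·M_1 + 4·M_2 + 1·M_3 = 6(Δ_2 - Δ_1) = 72
Natural end conditions: M_0 = M_3 = 0.
Solving the tridiagonal system: M_0 = 0, M_1 = -16, M_2 = 22, M_3 = 0.
On [2, 3], S(t) = -1 - 1/3·(t - 2) + 11·(t - 2)² - 11/3·(t - 2)³.
With (t - 2) = 3/4: S(11/4) = 217/64.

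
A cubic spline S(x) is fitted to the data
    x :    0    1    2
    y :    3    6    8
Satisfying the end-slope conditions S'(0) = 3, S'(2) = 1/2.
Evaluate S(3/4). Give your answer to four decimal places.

5.2676

With m_i denoting the second derivative at x_i, h_i = 1, 1, and Δ_i = (y_(i+1) − y_i)/h_i = 3, 2:
  1·m_0 + 4·m_1 + 1·m_2 = 6(Δ_1 - Δ_0) = -6
Clamped end conditions give two more equations: 2h_0·m_0 + h_0·m_1 = 6(Δ_0 - S'(0)) = 0 and h_1·m_1 + 2h_1·m_2 = 6(S'(2) - Δ_1) = -9.
Solving the tridiagonal system: m_0 = 1/4, m_1 = -1/2, m_2 = -17/4.
On [0, 1], S(x) = 3 + 3·x + 1/8·x² - 1/8·x³.
With x = 3/4: S(3/4) = 2697/512.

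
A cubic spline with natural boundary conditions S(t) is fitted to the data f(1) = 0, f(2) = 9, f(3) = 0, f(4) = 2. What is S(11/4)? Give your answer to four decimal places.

2.1906

Put m_i = S'' at the i-th knot. Here h = (1, 1, 1) and Δ = (9, -9, 2), so the interior equations h_(i-1)·m_(i-1) + 2(h_(i-1)+h_i)·m_i + h_i·m_(i+1) = 6(Δ_i − Δ_(i-1)) read
  1·m_0 + 4·m_1 + 1·m_2 = 6(Δ_1 - Δ_0) = -108
  1·m_1 + 4·m_2 + 1·m_3 = 6(Δ_2 - Δ_1) = 66
Natural end conditions: m_0 = m_3 = 0.
Forward elimination and back-substitution give m_0 = 0, m_1 = -166/5, m_2 = 124/5, m_3 = 0.
On [2, 3], S(t) = 9 - 31/15·(t - 2) - 83/5·(t - 2)² + 29/3·(t - 2)³.
With (t - 2) = 3/4: S(11/4) = 701/320.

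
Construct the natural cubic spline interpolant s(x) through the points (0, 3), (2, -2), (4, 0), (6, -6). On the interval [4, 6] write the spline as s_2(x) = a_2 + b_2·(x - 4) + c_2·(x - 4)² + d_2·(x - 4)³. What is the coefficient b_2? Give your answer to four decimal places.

-0.4000

Write M_i for s''(x_i). With h_i = 2, 2, 2 and divided differences Δ_i = -5/2, 1, -3, the continuity of s' gives the tridiagonal system
  2·M_0 + 8·M_1 + 2·M_2 = 6(Δ_1 - Δ_0) = 21
  2·M_1 + 8·M_2 + 2·M_3 = 6(Δ_2 - Δ_1) = -24
Natural end conditions: M_0 = M_3 = 0.
Solving: M_0 = 0, M_1 = 18/5, M_2 = -39/10, M_3 = 0.
On [4, 6], with s_2(x) = a_2 + b_2·(x - 4) + c_2·(x - 4)² + d_2·(x - 4)³: c_2 = M_2/2 = -39/20, d_2 = (M_3 - M_2)/(6h_2) = 13/40, b_2 = Δ_2 - h_2(2M_2 + M_3)/6 = -2/5.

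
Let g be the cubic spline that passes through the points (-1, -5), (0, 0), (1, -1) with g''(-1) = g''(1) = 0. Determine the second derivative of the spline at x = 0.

-9

Let M_i = g''(x_i). Step sizes h_i = 1, 1; slopes of the chords Δ_i = (y_(i+1) - y_i)/h_i = 5, -1.
  1·M_0 + 4·M_1 + 1·M_2 = 6(Δ_1 - Δ_0) = -36
Natural end conditions: M_0 = M_2 = 0.
Hence M_0 = 0, M_1 = -9, M_2 = 0.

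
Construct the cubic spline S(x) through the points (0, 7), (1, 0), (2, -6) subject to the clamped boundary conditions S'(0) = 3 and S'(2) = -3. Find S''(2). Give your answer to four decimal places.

4.5000

With m_i denoting the second derivative at x_i, h_i = 1, 1, and Δ_i = (y_(i+1) − y_i)/h_i = -7, -6:
  1·m_0 + 4·m_1 + 1·m_2 = 6(Δ_1 - Δ_0) = 6
Clamped end conditions give two more equations: 2h_0·m_0 + h_0·m_1 = 6(Δ_0 - S'(0)) = -60 and h_1·m_1 + 2h_1·m_2 = 6(S'(2) - Δ_1) = 18.
Solving the tridiagonal system: m_0 = -69/2, m_1 = 9, m_2 = 9/2.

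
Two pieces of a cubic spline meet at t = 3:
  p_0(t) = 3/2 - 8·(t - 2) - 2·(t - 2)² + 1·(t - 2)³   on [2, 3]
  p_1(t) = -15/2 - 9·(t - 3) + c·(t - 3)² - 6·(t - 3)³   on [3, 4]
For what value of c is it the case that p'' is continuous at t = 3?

p_0''(t) = -4 + 6·(t - 2), so p_0''(3) = 2. On the right, p_1''(3) = 2c, so c = 1.

1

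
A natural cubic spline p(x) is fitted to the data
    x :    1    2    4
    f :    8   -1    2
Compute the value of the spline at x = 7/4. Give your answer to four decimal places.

Write m_i for p''(x_i). With h_i = 1, 2 and divided differences Δ_i = -9, 3/2, the continuity of p' gives the tridiagonal system
  1·m_0 + 6·m_1 + 2·m_2 = 6(Δ_1 - Δ_0) = 63
Natural end conditions: m_0 = m_2 = 0.
Solving: m_0 = 0, m_1 = 21/2, m_2 = 0.
On [1, 2], p(x) = 8 - 43/4·(x - 1) + 0·(x - 1)² + 7/4·(x - 1)³.
With (x - 1) = 3/4: p(7/4) = 173/256.

0.6758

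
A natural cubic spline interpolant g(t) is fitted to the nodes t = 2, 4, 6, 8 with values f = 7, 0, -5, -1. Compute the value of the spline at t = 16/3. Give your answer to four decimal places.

-4.1531

Let m_i = g''(x_i). Step sizes h_i = 2, 2, 2; slopes of the chords Δ_i = (y_(i+1) - y_i)/h_i = -7/2, -5/2, 2.
  2·m_0 + 8·m_1 + 2·m_2 = 6(Δ_1 - Δ_0) = 6
  2·m_1 + 8·m_2 + 2·m_3 = 6(Δ_2 - Δ_1) = 27
Natural end conditions: m_0 = m_3 = 0.
Forward elimination and back-substitution give m_0 = 0, m_1 = -1/10, m_2 = 17/5, m_3 = 0.
On [4, 6], g(t) = 0 - 107/30·(t - 4) - 1/20·(t - 4)² + 7/24·(t - 4)³.
With (t - 4) = 4/3: g(16/3) = -1682/405.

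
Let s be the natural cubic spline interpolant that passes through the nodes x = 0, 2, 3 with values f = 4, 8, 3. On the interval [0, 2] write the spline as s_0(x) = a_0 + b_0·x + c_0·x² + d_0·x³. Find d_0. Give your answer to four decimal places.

-0.5833

Put M_i = s'' at the i-th knot. Here h = (2, 1) and Δ = (2, -5), so the interior equations h_(i-1)·M_(i-1) + 2(h_(i-1)+h_i)·M_i + h_i·M_(i+1) = 6(Δ_i − Δ_(i-1)) read
  2·M_0 + 6·M_1 + 1·M_2 = 6(Δ_1 - Δ_0) = -42
Natural end conditions: M_0 = M_2 = 0.
Hence M_0 = 0, M_1 = -7, M_2 = 0.
On [0, 2], with s_0(x) = a_0 + b_0·x + c_0·x² + d_0·x³: c_0 = M_0/2 = 0, d_0 = (M_1 - M_0)/(6h_0) = -7/12, b_0 = Δ_0 - h_0(2M_0 + M_1)/6 = 13/3.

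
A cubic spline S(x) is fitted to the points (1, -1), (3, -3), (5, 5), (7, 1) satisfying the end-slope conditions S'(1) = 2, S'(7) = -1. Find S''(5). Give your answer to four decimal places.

-7.8000

Write σ_i for S''(x_i). With h_i = 2, 2, 2 and divided differences Δ_i = -1, 4, -2, the continuity of S' gives the tridiagonal system
  2·σ_0 + 8·σ_1 + 2·σ_2 = 6(Δ_1 - Δ_0) = 30
  2·σ_1 + 8·σ_2 + 2·σ_3 = 6(Δ_2 - Δ_1) = -36
Clamped end conditions give two more equations: 2h_0·σ_0 + h_0·σ_1 = 6(Δ_0 - S'(1)) = -18 and h_2·σ_2 + 2h_2·σ_3 = 6(S'(7) - Δ_2) = 6.
Forward elimination and back-substitution give σ_0 = -42/5, σ_1 = 39/5, σ_2 = -39/5, σ_3 = 27/5.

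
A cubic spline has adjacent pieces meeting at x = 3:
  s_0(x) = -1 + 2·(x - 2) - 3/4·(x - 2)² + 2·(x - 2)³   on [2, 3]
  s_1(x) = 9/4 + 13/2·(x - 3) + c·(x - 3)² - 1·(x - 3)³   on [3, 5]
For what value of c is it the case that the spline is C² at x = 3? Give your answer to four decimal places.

s_0''(x) = -3/2 + 12·(x - 2), so s_0''(3) = 21/2. On the right, s_1''(3) = 2c, so c = 21/4.

5.2500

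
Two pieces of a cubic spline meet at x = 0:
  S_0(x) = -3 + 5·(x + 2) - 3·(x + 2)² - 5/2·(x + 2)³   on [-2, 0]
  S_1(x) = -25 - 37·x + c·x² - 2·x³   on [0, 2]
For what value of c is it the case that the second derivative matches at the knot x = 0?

-18

S_0''(x) = -6 - 15·(x + 2), so S_0''(0) = -36. On the right, S_1''(0) = 2c, so c = -18.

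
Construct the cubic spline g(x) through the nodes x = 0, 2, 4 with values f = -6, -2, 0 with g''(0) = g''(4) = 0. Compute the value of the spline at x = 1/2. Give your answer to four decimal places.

-4.8828

With m_i denoting the second derivative at x_i, h_i = 2, 2, and Δ_i = (y_(i+1) − y_i)/h_i = 2, 1:
  2·m_0 + 8·m_1 + 2·m_2 = 6(Δ_1 - Δ_0) = -6
Natural end conditions: m_0 = m_2 = 0.
Solving: m_0 = 0, m_1 = -3/4, m_2 = 0.
On [0, 2], g(x) = -6 + 9/4·x + 0·x² - 1/16·x³.
With x = 1/2: g(1/2) = -625/128.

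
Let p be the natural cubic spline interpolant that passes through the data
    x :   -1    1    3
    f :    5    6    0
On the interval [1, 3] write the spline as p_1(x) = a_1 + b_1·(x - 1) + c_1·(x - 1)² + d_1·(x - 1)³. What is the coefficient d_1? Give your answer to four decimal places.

0.2188

Write M_i for p''(x_i). With h_i = 2, 2 and divided differences Δ_i = 1/2, -3, the continuity of p' gives the tridiagonal system
  2·M_0 + 8·M_1 + 2·M_2 = 6(Δ_1 - Δ_0) = -21
Natural end conditions: M_0 = M_2 = 0.
Hence M_0 = 0, M_1 = -21/8, M_2 = 0.
On [1, 3], with p_1(x) = a_1 + b_1·(x - 1) + c_1·(x - 1)² + d_1·(x - 1)³: c_1 = M_1/2 = -21/16, d_1 = (M_2 - M_1)/(6h_1) = 7/32, b_1 = Δ_1 - h_1(2M_1 + M_2)/6 = -5/4.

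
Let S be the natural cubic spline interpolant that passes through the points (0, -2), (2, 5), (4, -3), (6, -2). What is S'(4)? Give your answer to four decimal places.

-2.9000

With σ_i denoting the second derivative at x_i, h_i = 2, 2, 2, and Δ_i = (y_(i+1) − y_i)/h_i = 7/2, -4, 1/2:
  2·σ_0 + 8·σ_1 + 2·σ_2 = 6(Δ_1 - Δ_0) = -45
  2·σ_1 + 8·σ_2 + 2·σ_3 = 6(Δ_2 - Δ_1) = 27
Natural end conditions: σ_0 = σ_3 = 0.
Solving: σ_0 = 0, σ_1 = -69/10, σ_2 = 51/10, σ_3 = 0.
On [4, 6], S'(x) = b_2 + 2c_2·(x - 4) + 3d_2·(x - 4)² with b_2 = Δ_2 - h_2(2σ_2 + σ_3)/6 = -29/10, c_2 = σ_2/2 = 51/20, d_2 = (σ_3 - σ_2)/(6h_2) = -17/40. So S'(4) = -29/10.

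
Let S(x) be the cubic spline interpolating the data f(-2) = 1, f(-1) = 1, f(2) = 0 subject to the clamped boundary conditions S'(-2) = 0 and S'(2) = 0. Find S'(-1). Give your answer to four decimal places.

-0.1250

With m_i denoting the second derivative at x_i, h_i = 1, 3, and Δ_i = (y_(i+1) − y_i)/h_i = 0, -1/3:
  1·m_0 + 8·m_1 + 3·m_2 = 6(Δ_1 - Δ_0) = -2
Clamped end conditions give two more equations: 2h_0·m_0 + h_0·m_1 = 6(Δ_0 - S'(-2)) = 0 and h_1·m_1 + 2h_1·m_2 = 6(S'(2) - Δ_1) = 2.
Hence m_0 = 1/4, m_1 = -1/2, m_2 = 7/12.
On [-1, 2], S'(x) = b_1 + 2c_1·(x + 1) + 3d_1·(x + 1)² with b_1 = Δ_1 - h_1(2m_1 + m_2)/6 = -1/8, c_1 = m_1/2 = -1/4, d_1 = (m_2 - m_1)/(6h_1) = 13/216. So S'(-1) = -1/8.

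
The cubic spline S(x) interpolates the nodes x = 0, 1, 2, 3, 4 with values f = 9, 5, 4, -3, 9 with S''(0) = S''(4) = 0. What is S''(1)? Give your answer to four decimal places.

9.4286

Put M_i = S'' at the i-th knot. Here h = (1, 1, 1, 1) and Δ = (-4, -1, -7, 12), so the interior equations h_(i-1)·M_(i-1) + 2(h_(i-1)+h_i)·M_i + h_i·M_(i+1) = 6(Δ_i − Δ_(i-1)) read
  1·M_0 + 4·M_1 + 1·M_2 = 6(Δ_1 - Δ_0) = 18
  1·M_1 + 4·M_2 + 1·M_3 = 6(Δ_2 - Δ_1) = -36
  1·M_2 + 4·M_3 + 1·M_4 = 6(Δ_3 - Δ_2) = 114
Natural end conditions: M_0 = M_4 = 0.
Solving the tridiagonal system: M_0 = 0, M_1 = 66/7, M_2 = -138/7, M_3 = 234/7, M_4 = 0.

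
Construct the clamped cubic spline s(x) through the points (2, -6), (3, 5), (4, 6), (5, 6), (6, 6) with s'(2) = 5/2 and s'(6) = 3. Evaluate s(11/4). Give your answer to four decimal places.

2.1742

Put M_i = s'' at the i-th knot. Here h = (1, 1, 1, 1) and Δ = (11, 1, 0, 0), so the interior equations h_(i-1)·M_(i-1) + 2(h_(i-1)+h_i)·M_i + h_i·M_(i+1) = 6(Δ_i − Δ_(i-1)) read
  1·M_0 + 4·M_1 + 1·M_2 = 6(Δ_1 - Δ_0) = -60
  1·M_1 + 4·M_2 + 1·M_3 = 6(Δ_2 - Δ_1) = -6
  1·M_2 + 4·M_3 + 1·M_4 = 6(Δ_3 - Δ_2) = 0
Clamped end conditions give two more equations: 2h_0·M_0 + h_0·M_1 = 6(Δ_0 - s'(2)) = 51 and h_3·M_3 + 2h_3·M_4 = 6(s'(6) - Δ_3) = 18.
Solving: M_0 = 2161/56, M_1 = -733/28, M_2 = 49/8, M_3 = -121/28, M_4 = 625/56.
On [2, 3], s(x) = -6 + 5/2·(x - 2) + 2161/112·(x - 2)² - 1209/112·(x - 2)³.
With (x - 2) = 3/4: s(11/4) = 15585/7168.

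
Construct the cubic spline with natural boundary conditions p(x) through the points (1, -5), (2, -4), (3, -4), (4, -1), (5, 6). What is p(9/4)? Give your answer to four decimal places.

Let m_i = p''(x_i). Step sizes h_i = 1, 1, 1, 1; slopes of the chords Δ_i = (y_(i+1) - y_i)/h_i = 1, 0, 3, 7.
  1·m_0 + 4·m_1 + 1·m_2 = 6(Δ_1 - Δ_0) = -6
  1·m_1 + 4·m_2 + 1·m_3 = 6(Δ_2 - Δ_1) = 18
  1·m_2 + 4·m_3 + 1·m_4 = 6(Δ_3 - Δ_2) = 24
Natural end conditions: m_0 = m_4 = 0.
Forward elimination and back-substitution give m_0 = 0, m_1 = -69/28, m_2 = 27/7, m_3 = 141/28, m_4 = 0.
On [2, 3], p(x) = -4 + 5/28·(x - 2) - 69/56·(x - 2)² + 59/56·(x - 2)³.
With (x - 2) = 1/4: p(9/4) = -14393/3584.

-4.0159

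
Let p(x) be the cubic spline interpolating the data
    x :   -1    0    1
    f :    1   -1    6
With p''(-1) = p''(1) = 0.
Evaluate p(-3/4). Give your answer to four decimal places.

-0.0273

Let σ_i = p''(x_i). Step sizes h_i = 1, 1; slopes of the chords Δ_i = (y_(i+1) - y_i)/h_i = -2, 7.
  1·σ_0 + 4·σ_1 + 1·σ_2 = 6(Δ_1 - Δ_0) = 54
Natural end conditions: σ_0 = σ_2 = 0.
Forward elimination and back-substitution give σ_0 = 0, σ_1 = 27/2, σ_2 = 0.
On [-1, 0], p(x) = 1 - 17/4·(x + 1) + 0·(x + 1)² + 9/4·(x + 1)³.
With (x + 1) = 1/4: p(-3/4) = -7/256.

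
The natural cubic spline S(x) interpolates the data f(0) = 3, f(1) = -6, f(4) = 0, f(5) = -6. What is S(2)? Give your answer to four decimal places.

-6.0848

Let m_i = S''(x_i). Step sizes h_i = 1, 3, 1; slopes of the chords Δ_i = (y_(i+1) - y_i)/h_i = -9, 2, -6.
  1·m_0 + 8·m_1 + 3·m_2 = 6(Δ_1 - Δ_0) = 66
  3·m_1 + 8·m_2 + 1·m_3 = 6(Δ_2 - Δ_1) = -48
Natural end conditions: m_0 = m_3 = 0.
Solving: m_0 = 0, m_1 = 672/55, m_2 = -582/55, m_3 = 0.
On [1, 4], S(x) = -6 - 271/55·(x - 1) + 336/55·(x - 1)² - 19/15·(x - 1)³.
With (x - 1) = 1: S(2) = -1004/165.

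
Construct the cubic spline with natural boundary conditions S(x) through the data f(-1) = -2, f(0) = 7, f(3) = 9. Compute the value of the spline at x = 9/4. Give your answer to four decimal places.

Let σ_i = S''(x_i). Step sizes h_i = 1, 3; slopes of the chords Δ_i = (y_(i+1) - y_i)/h_i = 9, 2/3.
  1·σ_0 + 8·σ_1 + 3·σ_2 = 6(Δ_1 - Δ_0) = -50
Natural end conditions: σ_0 = σ_2 = 0.
Solving: σ_0 = 0, σ_1 = -25/4, σ_2 = 0.
On [0, 3], S(x) = 7 + 83/12·x - 25/8·x² + 25/72·x³.
With x = 9/4: S(9/4) = 5477/512.

10.6973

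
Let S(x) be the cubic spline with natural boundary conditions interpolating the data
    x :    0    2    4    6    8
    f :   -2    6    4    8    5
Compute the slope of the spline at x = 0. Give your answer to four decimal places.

5.6161

Write M_i for S''(x_i). With h_i = 2, 2, 2, 2 and divided differences Δ_i = 4, -1, 2, -3/2, the continuity of S' gives the tridiagonal system
  2·M_0 + 8·M_1 + 2·M_2 = 6(Δ_1 - Δ_0) = -30
  2·M_1 + 8·M_2 + 2·M_3 = 6(Δ_2 - Δ_1) = 18
  2·M_2 + 8·M_3 + 2·M_4 = 6(Δ_3 - Δ_2) = -21
Natural end conditions: M_0 = M_4 = 0.
Hence M_0 = 0, M_1 = -543/112, M_2 = 123/28, M_3 = -417/112, M_4 = 0.
On [0, 2], S'(x) = b_0 + 2c_0·x + 3d_0·x² with b_0 = Δ_0 - h_0(2M_0 + M_1)/6 = 629/112, c_0 = M_0/2 = 0, d_0 = (M_1 - M_0)/(6h_0) = -181/448. So S'(0) = 629/112.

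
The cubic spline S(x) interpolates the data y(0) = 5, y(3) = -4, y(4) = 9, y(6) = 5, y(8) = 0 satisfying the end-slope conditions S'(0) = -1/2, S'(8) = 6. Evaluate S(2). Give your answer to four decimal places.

Write m_i for S''(x_i). With h_i = 3, 1, 2, 2 and divided differences Δ_i = -3, 13, -2, -5/2, the continuity of S' gives the tridiagonal system
  3·m_0 + 8·m_1 + 1·m_2 = 6(Δ_1 - Δ_0) = 96
  1·m_1 + 6·m_2 + 2·m_3 = 6(Δ_2 - Δ_1) = -90
  2·m_2 + 8·m_3 + 2·m_4 = 6(Δ_3 - Δ_2) = -3
Clamped end conditions give two more equations: 2h_0·m_0 + h_0·m_1 = 6(Δ_0 - S'(0)) = -15 and h_3·m_3 + 2h_3·m_4 = 6(S'(8) - Δ_3) = 51.
Hence m_0 = -951/80, m_1 = 751/40, m_2 = -1483/80, m_3 = 49/40, m_4 = 971/80.
On [0, 3], S(x) = 5 - 1/2·x - 951/160·x² + 2453/1440·x³.
With x = 2: S(2) = -2213/360.

-6.1472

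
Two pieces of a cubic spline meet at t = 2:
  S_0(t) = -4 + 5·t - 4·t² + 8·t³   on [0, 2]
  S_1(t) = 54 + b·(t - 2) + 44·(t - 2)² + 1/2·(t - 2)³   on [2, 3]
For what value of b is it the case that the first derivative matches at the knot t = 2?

S_0'(t) = 5 - 8·t + 24·t², so S_0'(2) = 85. On the right, S_1'(2) = b, so b = 85.

85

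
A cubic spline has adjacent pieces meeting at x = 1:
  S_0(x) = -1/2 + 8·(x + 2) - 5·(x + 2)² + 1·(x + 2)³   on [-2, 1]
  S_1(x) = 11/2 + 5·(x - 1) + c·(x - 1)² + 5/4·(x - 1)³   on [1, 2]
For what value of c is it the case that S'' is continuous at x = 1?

4

S_0''(x) = -10 + 6·(x + 2), so S_0''(1) = 8. On the right, S_1''(1) = 2c, so c = 4.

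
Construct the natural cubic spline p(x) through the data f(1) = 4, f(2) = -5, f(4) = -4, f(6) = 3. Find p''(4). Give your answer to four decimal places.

-0.1364

Let M_i = p''(x_i). Step sizes h_i = 1, 2, 2; slopes of the chords Δ_i = (y_(i+1) - y_i)/h_i = -9, 1/2, 7/2.
  1·M_0 + 6·M_1 + 2·M_2 = 6(Δ_1 - Δ_0) = 57
  2·M_1 + 8·M_2 + 2·M_3 = 6(Δ_2 - Δ_1) = 18
Natural end conditions: M_0 = M_3 = 0.
Forward elimination and back-substitution give M_0 = 0, M_1 = 105/11, M_2 = -3/22, M_3 = 0.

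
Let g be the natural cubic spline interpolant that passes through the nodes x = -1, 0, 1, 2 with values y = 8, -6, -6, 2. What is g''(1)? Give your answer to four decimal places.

7.2000

Put M_i = g'' at the i-th knot. Here h = (1, 1, 1) and Δ = (-14, 0, 8), so the interior equations h_(i-1)·M_(i-1) + 2(h_(i-1)+h_i)·M_i + h_i·M_(i+1) = 6(Δ_i − Δ_(i-1)) read
  1·M_0 + 4·M_1 + 1·M_2 = 6(Δ_1 - Δ_0) = 84
  1·M_1 + 4·M_2 + 1·M_3 = 6(Δ_2 - Δ_1) = 48
Natural end conditions: M_0 = M_3 = 0.
Forward elimination and back-substitution give M_0 = 0, M_1 = 96/5, M_2 = 36/5, M_3 = 0.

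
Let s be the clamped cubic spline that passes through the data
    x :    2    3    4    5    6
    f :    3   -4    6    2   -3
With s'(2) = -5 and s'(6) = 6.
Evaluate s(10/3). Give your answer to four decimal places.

Let M_i = s''(x_i). Step sizes h_i = 1, 1, 1, 1; slopes of the chords Δ_i = (y_(i+1) - y_i)/h_i = -7, 10, -4, -5.
  1·M_0 + 4·M_1 + 1·M_2 = 6(Δ_1 - Δ_0) = 102
  1·M_1 + 4·M_2 + 1·M_3 = 6(Δ_2 - Δ_1) = -84
  1·M_2 + 4·M_3 + 1·M_4 = 6(Δ_3 - Δ_2) = -6
Clamped end conditions give two more equations: 2h_0·M_0 + h_0·M_1 = 6(Δ_0 - s'(2)) = -12 and h_3·M_3 + 2h_3·M_4 = 6(s'(6) - Δ_3) = 66.
Solving the tridiagonal system: M_0 = -103/4, M_1 = 79/2, M_2 = -121/4, M_3 = -5/2, M_4 = 137/4.
On [3, 4], s(x) = -4 + 15/8·(x - 3) + 79/4·(x - 3)² - 93/8·(x - 3)³.
With (x - 3) = 1/3: s(10/3) = -29/18.

-1.6111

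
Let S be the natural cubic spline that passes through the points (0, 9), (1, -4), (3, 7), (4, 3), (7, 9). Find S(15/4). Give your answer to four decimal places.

4.3634

Put m_i = S'' at the i-th knot. Here h = (1, 2, 1, 3) and Δ = (-13, 11/2, -4, 2), so the interior equations h_(i-1)·m_(i-1) + 2(h_(i-1)+h_i)·m_i + h_i·m_(i+1) = 6(Δ_i − Δ_(i-1)) read
  1·m_0 + 6·m_1 + 2·m_2 = 6(Δ_1 - Δ_0) = 111
  2·m_1 + 6·m_2 + 1·m_3 = 6(Δ_2 - Δ_1) = -57
  1·m_2 + 8·m_3 + 3·m_4 = 6(Δ_3 - Δ_2) = 36
Natural end conditions: m_0 = m_4 = 0.
Solving: m_0 = 0, m_1 = 6201/250, m_2 = -2364/125, m_3 = 858/125, m_4 = 0.
On [3, 4], S(x) = 7 + 29/25·(x - 3) - 1182/125·(x - 3)² + 537/125·(x - 3)³.
With (x - 3) = 3/4: S(15/4) = 34907/8000.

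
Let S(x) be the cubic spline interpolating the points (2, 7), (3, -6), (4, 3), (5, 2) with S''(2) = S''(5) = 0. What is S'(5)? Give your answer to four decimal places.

-5.1333

Write M_i for S''(x_i). With h_i = 1, 1, 1 and divided differences Δ_i = -13, 9, -1, the continuity of S' gives the tridiagonal system
  1·M_0 + 4·M_1 + 1·M_2 = 6(Δ_1 - Δ_0) = 132
  1·M_1 + 4·M_2 + 1·M_3 = 6(Δ_2 - Δ_1) = -60
Natural end conditions: M_0 = M_3 = 0.
Solving: M_0 = 0, M_1 = 196/5, M_2 = -124/5, M_3 = 0.
On [4, 5], S'(x) = b_2 + 2c_2·(x - 4) + 3d_2·(x - 4)² with b_2 = Δ_2 - h_2(2M_2 + M_3)/6 = 109/15, c_2 = M_2/2 = -62/5, d_2 = (M_3 - M_2)/(6h_2) = 62/15. So S'(5) = -77/15.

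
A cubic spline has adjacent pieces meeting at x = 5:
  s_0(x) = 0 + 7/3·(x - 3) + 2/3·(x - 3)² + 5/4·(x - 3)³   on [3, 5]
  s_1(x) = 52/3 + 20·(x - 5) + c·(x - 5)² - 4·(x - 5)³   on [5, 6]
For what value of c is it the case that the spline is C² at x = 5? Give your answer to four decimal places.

s_0''(x) = 4/3 + 15/2·(x - 3), so s_0''(5) = 49/3. On the right, s_1''(5) = 2c, so c = 49/6.

8.1667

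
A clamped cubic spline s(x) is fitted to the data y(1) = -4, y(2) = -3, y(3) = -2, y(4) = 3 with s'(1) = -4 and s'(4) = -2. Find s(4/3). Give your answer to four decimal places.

Write M_i for s''(x_i). With h_i = 1, 1, 1 and divided differences Δ_i = 1, 1, 5, the continuity of s' gives the tridiagonal system
  1·M_0 + 4·M_1 + 1·M_2 = 6(Δ_1 - Δ_0) = 0
  1·M_1 + 4·M_2 + 1·M_3 = 6(Δ_2 - Δ_1) = 24
Clamped end conditions give two more equations: 2h_0·M_0 + h_0·M_1 = 6(Δ_0 - s'(1)) = 30 and h_2·M_2 + 2h_2·M_3 = 6(s'(4) - Δ_2) = -42.
Solving: M_0 = 58/3, M_1 = -26/3, M_2 = 46/3, M_3 = -86/3.
On [1, 2], s(x) = -4 - 4·(x - 1) + 29/3·(x - 1)² - 14/3·(x - 1)³.
With (x - 1) = 1/3: s(4/3) = -359/81.

-4.4321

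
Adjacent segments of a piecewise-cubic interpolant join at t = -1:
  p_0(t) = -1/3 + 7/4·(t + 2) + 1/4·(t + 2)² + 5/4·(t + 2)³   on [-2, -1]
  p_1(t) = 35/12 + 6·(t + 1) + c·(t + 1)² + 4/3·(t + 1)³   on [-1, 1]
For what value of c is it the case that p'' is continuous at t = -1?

p_0''(t) = 1/2 + 15/2·(t + 2), so p_0''(-1) = 8. On the right, p_1''(-1) = 2c, so c = 4.

4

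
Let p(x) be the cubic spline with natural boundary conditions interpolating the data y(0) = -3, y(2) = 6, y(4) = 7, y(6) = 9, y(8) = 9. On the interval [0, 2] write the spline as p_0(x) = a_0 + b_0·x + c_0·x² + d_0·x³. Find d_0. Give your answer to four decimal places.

Write M_i for p''(x_i). With h_i = 2, 2, 2, 2 and divided differences Δ_i = 9/2, 1/2, 1, 0, the continuity of p' gives the tridiagonal system
  2·M_0 + 8·M_1 + 2·M_2 = 6(Δ_1 - Δ_0) = -24
  2·M_1 + 8·M_2 + 2·M_3 = 6(Δ_2 - Δ_1) = 3
  2·M_2 + 8·M_3 + 2·M_4 = 6(Δ_3 - Δ_2) = -6
Natural end conditions: M_0 = M_4 = 0.
Forward elimination and back-substitution give M_0 = 0, M_1 = -27/8, M_2 = 3/2, M_3 = -9/8, M_4 = 0.
On [0, 2], with p_0(x) = a_0 + b_0·x + c_0·x² + d_0·x³: c_0 = M_0/2 = 0, d_0 = (M_1 - M_0)/(6h_0) = -9/32, b_0 = Δ_0 - h_0(2M_0 + M_1)/6 = 45/8.

-0.2813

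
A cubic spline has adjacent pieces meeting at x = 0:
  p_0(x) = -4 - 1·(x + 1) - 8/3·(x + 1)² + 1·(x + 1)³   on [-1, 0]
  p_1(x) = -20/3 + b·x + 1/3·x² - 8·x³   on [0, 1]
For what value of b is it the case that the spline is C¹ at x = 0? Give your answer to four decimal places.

p_0'(x) = -1 - 16/3·(x + 1) + 3·(x + 1)², so p_0'(0) = -10/3. On the right, p_1'(0) = b, so b = -10/3.

-3.3333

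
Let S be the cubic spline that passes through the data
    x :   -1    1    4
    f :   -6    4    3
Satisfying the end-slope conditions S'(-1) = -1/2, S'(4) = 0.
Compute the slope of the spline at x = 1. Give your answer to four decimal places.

4.4500

With M_i denoting the second derivative at x_i, h_i = 2, 3, and Δ_i = (y_(i+1) − y_i)/h_i = 5, -1/3:
  2·M_0 + 10·M_1 + 3·M_2 = 6(Δ_1 - Δ_0) = -32
Clamped end conditions give two more equations: 2h_0·M_0 + h_0·M_1 = 6(Δ_0 - S'(-1)) = 33 and h_1·M_1 + 2h_1·M_2 = 6(S'(4) - Δ_1) = 2.
Hence M_0 = 231/20, M_1 = -33/5, M_2 = 109/30.
On [1, 4], S'(x) = b_1 + 2c_1·(x - 1) + 3d_1·(x - 1)² with b_1 = Δ_1 - h_1(2M_1 + M_2)/6 = 89/20, c_1 = M_1/2 = -33/10, d_1 = (M_2 - M_1)/(6h_1) = 307/540. So S'(1) = 89/20.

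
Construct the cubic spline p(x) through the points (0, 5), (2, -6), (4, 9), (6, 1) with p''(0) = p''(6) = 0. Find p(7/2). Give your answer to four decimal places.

With m_i denoting the second derivative at x_i, h_i = 2, 2, 2, and Δ_i = (y_(i+1) − y_i)/h_i = -11/2, 15/2, -4:
  2·m_0 + 8·m_1 + 2·m_2 = 6(Δ_1 - Δ_0) = 78
  2·m_1 + 8·m_2 + 2·m_3 = 6(Δ_2 - Δ_1) = -69
Natural end conditions: m_0 = m_3 = 0.
Hence m_0 = 0, m_1 = 127/10, m_2 = -59/5, m_3 = 0.
On [2, 4], p(x) = -6 + 89/30·(x - 2) + 127/20·(x - 2)² - 49/24·(x - 2)³.
With (x - 2) = 3/2: p(7/2) = 1871/320.

5.8469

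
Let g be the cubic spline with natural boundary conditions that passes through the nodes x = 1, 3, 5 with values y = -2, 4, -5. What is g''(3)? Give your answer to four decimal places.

-5.6250

Let M_i = g''(x_i). Step sizes h_i = 2, 2; slopes of the chords Δ_i = (y_(i+1) - y_i)/h_i = 3, -9/2.
  2·M_0 + 8·M_1 + 2·M_2 = 6(Δ_1 - Δ_0) = -45
Natural end conditions: M_0 = M_2 = 0.
Solving the tridiagonal system: M_0 = 0, M_1 = -45/8, M_2 = 0.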